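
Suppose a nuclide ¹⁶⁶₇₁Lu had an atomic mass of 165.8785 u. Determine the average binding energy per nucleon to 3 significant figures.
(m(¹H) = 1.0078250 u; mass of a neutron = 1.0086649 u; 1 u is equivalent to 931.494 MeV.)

8.42 MeV/nucleon

With 71 protons and 95 neutrons (A = 166):
Mass of separated nucleons = 71(1.0078250) + 95(1.0086649) = 71.5555750 + 95.8231655 = 167.3787405 u
Mass defect Δm = 167.3787405 − 165.8785 = 1.5002405 u
Converting to energy: 1.5002405 u × 931.494 MeV/u = 1397.47 MeV
Dividing by A = 166 gives 8.418 MeV per nucleon.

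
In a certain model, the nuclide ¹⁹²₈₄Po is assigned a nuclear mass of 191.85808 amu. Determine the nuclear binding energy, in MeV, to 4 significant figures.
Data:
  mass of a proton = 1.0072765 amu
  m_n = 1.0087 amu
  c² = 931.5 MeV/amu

1577 MeV

Total constituent mass: 84 × 1.0072765 + 108 × 1.0087 = 193.5508260 amu
Δm = 193.5508260 − 191.85808 = 1.6927460 amu
Converting to energy: 1.6927460 amu × 931.5 MeV/amu = 1576.79 MeV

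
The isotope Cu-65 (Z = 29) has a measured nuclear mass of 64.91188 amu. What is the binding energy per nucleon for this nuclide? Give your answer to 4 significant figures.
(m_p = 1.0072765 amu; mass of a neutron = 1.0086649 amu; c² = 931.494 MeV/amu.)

8.757 MeV/nucleon

Total constituent mass: 29 × 1.0072765 + 36 × 1.0086649 = 65.5229549 amu
The mass defect is 65.5229549 − 64.91188 = 0.6110749 amu.
Converting to energy: 0.6110749 amu × 931.494 MeV/amu = 569.213 MeV
BE/A = 569.213 MeV / 65 = 8.757 MeV/nucleon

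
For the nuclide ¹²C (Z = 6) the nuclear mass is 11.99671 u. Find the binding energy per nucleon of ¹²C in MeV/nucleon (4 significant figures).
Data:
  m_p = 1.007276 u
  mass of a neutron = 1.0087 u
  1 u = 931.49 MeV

7.696 MeV/nucleon

The nucleus contains 6 protons and 12 − 6 = 6 neutrons.
Σm = 6·m_p + 6·m_n = 6.043656 + 6.0522 = 12.095856 u
The mass defect is 12.095856 − 11.99671 = 0.099146 u.
Converting to energy: 0.099146 u × 931.49 MeV/u = 92.3535 MeV
Per nucleon: 92.3535 / 12 = 7.696 MeV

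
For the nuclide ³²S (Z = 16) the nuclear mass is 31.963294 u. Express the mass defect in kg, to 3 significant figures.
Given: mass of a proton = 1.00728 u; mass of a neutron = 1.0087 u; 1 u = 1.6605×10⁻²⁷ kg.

4.86e-28 kg

With 16 protons and 16 neutrons (A = 32):
Σm = 16·m_p + 16·m_n = 16.11648 + 16.1392 = 32.25568 u
Mass defect Δm = 32.25568 − 31.963294 = 0.292386 u
In SI units: 0.292386 u × 1.6605×10⁻²⁷ kg/u = 4.8551e-28 kg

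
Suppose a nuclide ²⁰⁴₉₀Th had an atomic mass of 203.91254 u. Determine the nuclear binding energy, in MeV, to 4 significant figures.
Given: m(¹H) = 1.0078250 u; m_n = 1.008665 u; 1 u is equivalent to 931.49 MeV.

1658 MeV

Total constituent mass: 90 × 1.0078250 + 114 × 1.008665 = 205.6920600 u
Mass defect Δm = 205.6920600 − 203.91254 = 1.7795200 u
E_B = 1.7795200 × 931.49 = 1657.61 MeV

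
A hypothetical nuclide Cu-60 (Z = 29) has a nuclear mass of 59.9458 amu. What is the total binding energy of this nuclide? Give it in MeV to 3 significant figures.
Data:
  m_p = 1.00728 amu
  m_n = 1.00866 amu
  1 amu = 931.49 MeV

497 MeV

With 29 protons and 31 neutrons (A = 60):
Σm = 29·m_p + 31·m_n = 29.21112 + 31.26846 = 60.47958 amu
The mass defect is 60.47958 − 59.9458 = 0.53378 amu.
Binding energy = Δm·c² = 0.53378 × 931.49 MeV/amu = 497.211 MeV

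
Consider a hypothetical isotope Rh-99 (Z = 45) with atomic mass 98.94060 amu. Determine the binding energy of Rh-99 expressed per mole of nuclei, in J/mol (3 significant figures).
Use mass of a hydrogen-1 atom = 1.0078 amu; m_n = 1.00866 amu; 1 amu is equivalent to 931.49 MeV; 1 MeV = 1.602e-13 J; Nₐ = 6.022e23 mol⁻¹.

7.89e+13 J/mol

Z = 45, so N = A − Z = 99 − 45 = 54.
Σm = 45·m(¹H) + 54·m_n = 45.3510 + 54.46764 = 99.81864 amu
Mass defect Δm = 99.81864 − 98.94060 = 0.87804 amu
Converting to energy: 0.87804 amu × 931.49 MeV/amu = 817.885 MeV
Per nucleus in joules: 817.885 MeV × 1.602e-13 J/MeV = 1.3103e-10 J
Per mole: 1.3103e-10 J × 6.022e23 mol⁻¹ = 7.8906e+13 J/mol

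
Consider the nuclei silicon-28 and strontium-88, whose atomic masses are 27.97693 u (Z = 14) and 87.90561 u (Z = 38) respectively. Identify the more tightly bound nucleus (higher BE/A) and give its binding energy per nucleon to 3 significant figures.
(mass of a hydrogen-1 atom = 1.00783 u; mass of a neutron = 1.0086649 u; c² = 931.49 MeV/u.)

strontium-88; 8.73 MeV/nucleon

silicon-28: Σm = 14(1.00783) + 14(1.0086649) = 28.2309286 u; Δm = 0.2539986 u; E_B = 236.60 MeV; E_B/A = 8.450 MeV
strontium-88: Σm = 38(1.00783) + 50(1.0086649) = 88.7307850 u; Δm = 0.8251750 u; E_B = 768.642 MeV; E_B/A = 8.7346 MeV
strontium-88 has the higher binding energy per nucleon, so it is the more tightly bound nucleus.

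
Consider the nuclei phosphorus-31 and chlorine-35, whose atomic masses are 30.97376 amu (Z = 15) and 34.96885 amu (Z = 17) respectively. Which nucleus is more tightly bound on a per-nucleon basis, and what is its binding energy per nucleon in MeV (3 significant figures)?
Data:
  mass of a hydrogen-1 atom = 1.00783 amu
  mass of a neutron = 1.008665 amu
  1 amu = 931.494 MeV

chlorine-35; 8.52 MeV/nucleon

phosphorus-31: Σm = 15(1.00783) + 16(1.008665) = 31.256090 amu; Δm = 0.282330 amu; E_B = 262.99 MeV; E_B/A = 8.484 MeV
chlorine-35: Σm = 17(1.00783) + 18(1.008665) = 35.289080 amu; Δm = 0.320230 amu; E_B = 298.29 MeV; E_B/A = 8.523 MeV
chlorine-35 has the higher binding energy per nucleon, so it is the more tightly bound nucleus.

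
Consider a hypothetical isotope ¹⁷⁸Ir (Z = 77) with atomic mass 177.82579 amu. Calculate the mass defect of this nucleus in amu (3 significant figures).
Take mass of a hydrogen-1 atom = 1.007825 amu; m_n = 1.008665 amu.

Σm = 77·m(¹H) + 101·m_n = 77.602525 + 101.875165 = 179.477690 amu
Δm = 179.477690 − 177.82579 = 1.651900 amu

1.65 amu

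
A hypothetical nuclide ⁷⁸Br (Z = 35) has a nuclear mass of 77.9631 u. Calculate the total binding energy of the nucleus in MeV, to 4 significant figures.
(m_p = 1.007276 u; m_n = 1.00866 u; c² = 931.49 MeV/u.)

618.5 MeV

Z = 35, so N = A − Z = 78 − 35 = 43.
Σm = 35·m_p + 43·m_n = 35.254660 + 43.37238 = 78.627040 u
Mass defect Δm = 78.627040 − 77.9631 = 0.663940 u
E_B = 0.663940 × 931.49 = 618.453 MeV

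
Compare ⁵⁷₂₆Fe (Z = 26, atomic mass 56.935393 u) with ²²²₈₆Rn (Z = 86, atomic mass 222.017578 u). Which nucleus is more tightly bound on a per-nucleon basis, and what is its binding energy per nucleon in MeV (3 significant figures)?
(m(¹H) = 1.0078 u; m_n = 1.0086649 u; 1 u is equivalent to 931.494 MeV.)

⁵⁷₂₆Fe; 8.76 MeV/nucleon

⁵⁷₂₆Fe: Σm = 26(1.0078) + 31(1.0086649) = 57.4714119 u; Δm = 0.5360189 u; E_B = 499.30 MeV; E_B/A = 8.760 MeV
²²²₈₆Rn: Σm = 86(1.0078) + 136(1.0086649) = 223.8492264 u; Δm = 1.8316484 u; E_B = 1706.17 MeV; E_B/A = 7.685 MeV
⁵⁷₂₆Fe has the higher binding energy per nucleon, so it is the more tightly bound nucleus.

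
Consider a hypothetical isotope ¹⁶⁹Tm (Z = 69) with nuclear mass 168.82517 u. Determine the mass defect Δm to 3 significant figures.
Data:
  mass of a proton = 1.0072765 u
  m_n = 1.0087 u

The nucleus contains 69 protons and 169 − 69 = 100 neutrons.
Total constituent mass: 69 × 1.0072765 + 100 × 1.0087 = 170.3720785 u
The mass defect is 170.3720785 − 168.82517 = 1.5469085 u.

1.55 u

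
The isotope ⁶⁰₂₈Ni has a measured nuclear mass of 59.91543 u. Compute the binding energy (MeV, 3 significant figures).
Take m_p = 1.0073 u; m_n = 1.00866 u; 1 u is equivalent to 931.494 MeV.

527 MeV

With 28 protons and 32 neutrons (A = 60):
Σm = 28·m_p + 32·m_n = 28.2044 + 32.27712 = 60.48152 u
Mass defect Δm = 60.48152 − 59.91543 = 0.56609 u
E_B = 0.56609 × 931.494 = 527.309 MeV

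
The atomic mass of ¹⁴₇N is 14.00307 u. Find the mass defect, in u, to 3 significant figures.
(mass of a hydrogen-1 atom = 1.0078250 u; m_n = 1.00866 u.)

Total constituent mass: 7 × 1.0078250 + 7 × 1.00866 = 14.1153950 u
The mass defect is 14.1153950 − 14.00307 = 0.1123250 u.

0.112 u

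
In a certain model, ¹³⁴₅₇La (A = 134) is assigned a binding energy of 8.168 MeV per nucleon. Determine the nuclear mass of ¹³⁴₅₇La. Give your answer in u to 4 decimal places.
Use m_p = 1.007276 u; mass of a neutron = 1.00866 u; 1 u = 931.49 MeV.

133.9065 u

Total binding energy = 134 × 8.168 = 1094.512 MeV
Mass defect = 1094.512 MeV / (931.49 MeV/u) = 1.175012 u
Constituent mass = 57(1.007276) + 77(1.00866) = 135.081552 u
Nuclear mass = 135.081552 − 1.175012 = 133.906540 u ≈ 133.9065 u (to 4 decimal places)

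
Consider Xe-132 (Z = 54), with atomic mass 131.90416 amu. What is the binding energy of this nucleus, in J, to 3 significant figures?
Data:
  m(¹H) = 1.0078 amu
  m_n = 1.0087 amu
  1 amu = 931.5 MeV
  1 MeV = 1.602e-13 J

1.78e-10 J

Mass of separated nucleons = 54(1.0078) + 78(1.0087) = 54.4212 + 78.6786 = 133.0998 amu
Mass defect Δm = 133.0998 − 131.90416 = 1.19564 amu
Converting to energy: 1.19564 amu × 931.5 MeV/amu = 1113.74 MeV
In joules: 1113.74 MeV × 1.602e-13 J/MeV = 1.7842e-10 J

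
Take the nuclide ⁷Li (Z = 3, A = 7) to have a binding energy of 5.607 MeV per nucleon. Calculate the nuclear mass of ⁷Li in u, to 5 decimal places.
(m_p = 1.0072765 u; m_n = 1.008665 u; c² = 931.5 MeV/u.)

7.01435 u

Total binding energy = 7 × 5.607 = 39.249 MeV
Mass defect = 39.249 MeV / (931.5 MeV/u) = 0.0421353 u
Constituent mass = 3(1.0072765) + 4(1.008665) = 7.0564895 u
Nuclear mass = 7.0564895 − 0.0421353 = 7.0143542 u ≈ 7.01435 u (to 5 decimal places)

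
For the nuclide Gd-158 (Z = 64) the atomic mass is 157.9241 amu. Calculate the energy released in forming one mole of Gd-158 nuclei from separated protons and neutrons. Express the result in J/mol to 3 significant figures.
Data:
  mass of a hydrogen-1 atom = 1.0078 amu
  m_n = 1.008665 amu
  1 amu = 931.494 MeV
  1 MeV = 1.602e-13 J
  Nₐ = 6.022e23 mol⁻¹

Z = 64, so N = A − Z = 158 − 64 = 94.
Σm = 64·m(¹H) + 94·m_n = 64.4992 + 94.814510 = 159.313710 amu
Mass defect Δm = 159.313710 − 157.9241 = 1.389610 amu
Binding energy = Δm·c² = 1.389610 × 931.494 MeV/amu = 1294.41 MeV
Per nucleus in joules: 1294.41 MeV × 1.602e-13 J/MeV = 2.0736e-10 J
Per mole: 2.0736e-10 J × 6.022e23 mol⁻¹ = 1.2487e+14 J/mol

1.25e+14 J/mol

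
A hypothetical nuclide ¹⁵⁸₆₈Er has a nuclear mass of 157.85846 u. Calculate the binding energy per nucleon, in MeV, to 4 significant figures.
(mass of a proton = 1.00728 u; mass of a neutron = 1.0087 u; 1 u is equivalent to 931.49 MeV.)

Z = 68, so N = A − Z = 158 − 68 = 90.
Mass of separated nucleons = 68(1.00728) + 90(1.0087) = 68.49504 + 90.7830 = 159.27804 u
The mass defect is 159.27804 − 157.85846 = 1.41958 u.
Converting to energy: 1.41958 u × 931.49 MeV/u = 1322.32 MeV
Per nucleon: 1322.32 / 158 = 8.369 MeV

8.369 MeV/nucleon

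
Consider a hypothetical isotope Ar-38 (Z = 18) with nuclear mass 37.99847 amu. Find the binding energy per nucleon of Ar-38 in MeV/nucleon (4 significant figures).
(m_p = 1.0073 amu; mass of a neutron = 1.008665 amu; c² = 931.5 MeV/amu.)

7.507 MeV/nucleon

The nucleus contains 18 protons and 38 − 18 = 20 neutrons.
Total constituent mass: 18 × 1.0073 + 20 × 1.008665 = 38.304700 amu
Δm = 38.304700 − 37.99847 = 0.306230 amu
Converting to energy: 0.306230 amu × 931.5 MeV/amu = 285.253 MeV
BE/A = 285.253 MeV / 38 = 7.507 MeV/nucleon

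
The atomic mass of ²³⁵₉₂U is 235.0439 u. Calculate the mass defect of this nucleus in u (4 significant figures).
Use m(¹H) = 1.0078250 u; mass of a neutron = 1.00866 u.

Σm = 92·m(¹H) + 143·m_n = 92.7199000 + 144.23838 = 236.9582800 u
The mass defect is 236.9582800 − 235.0439 = 1.9143800 u.

1.914 u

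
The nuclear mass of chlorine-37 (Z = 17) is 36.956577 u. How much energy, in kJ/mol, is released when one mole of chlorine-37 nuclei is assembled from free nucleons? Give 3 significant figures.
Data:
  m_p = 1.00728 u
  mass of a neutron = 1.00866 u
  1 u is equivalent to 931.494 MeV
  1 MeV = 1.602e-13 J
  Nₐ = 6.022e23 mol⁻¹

Mass of separated nucleons = 17(1.00728) + 20(1.00866) = 17.12376 + 20.17320 = 37.29696 u
The mass defect is 37.29696 − 36.956577 = 0.340383 u.
Binding energy = Δm·c² = 0.340383 × 931.494 MeV/u = 317.065 MeV
Per nucleus in joules: 317.065 MeV × 1.602e-13 J/MeV = 5.0794e-11 J
Per mole: 5.0794e-11 J × 6.022e23 mol⁻¹ = 3.0588e+13 J/mol

3.06e+10 kJ/mol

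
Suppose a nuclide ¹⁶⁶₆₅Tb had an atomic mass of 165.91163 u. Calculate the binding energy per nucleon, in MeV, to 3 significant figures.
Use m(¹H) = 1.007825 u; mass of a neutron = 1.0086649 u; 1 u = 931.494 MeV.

Z = 65, so N = A − Z = 166 − 65 = 101.
Mass of separated nucleons = 65(1.007825) + 101(1.0086649) = 65.508625 + 101.8751549 = 167.3837799 u
The mass defect is 167.3837799 − 165.91163 = 1.4721499 u.
Converting to energy: 1.4721499 u × 931.494 MeV/u = 1371.30 MeV
BE/A = 1371.30 MeV / 166 = 8.261 MeV/nucleon

8.26 MeV/nucleon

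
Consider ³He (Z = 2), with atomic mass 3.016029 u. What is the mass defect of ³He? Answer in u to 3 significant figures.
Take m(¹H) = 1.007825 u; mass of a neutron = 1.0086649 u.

The nucleus contains 2 protons and 3 − 2 = 1 neutrons.
Total constituent mass: 2 × 1.007825 + 1 × 1.0086649 = 3.0243149 u
Δm = 3.0243149 − 3.016029 = 0.0082859 u

0.00829 u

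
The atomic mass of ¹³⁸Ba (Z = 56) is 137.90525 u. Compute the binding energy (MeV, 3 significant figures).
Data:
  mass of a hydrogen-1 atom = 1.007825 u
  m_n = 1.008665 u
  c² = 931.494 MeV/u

Total constituent mass: 56 × 1.007825 + 82 × 1.008665 = 139.148730 u
Mass defect Δm = 139.148730 − 137.90525 = 1.243480 u
Binding energy = Δm·c² = 1.243480 × 931.494 MeV/u = 1158.29 MeV

1160 MeV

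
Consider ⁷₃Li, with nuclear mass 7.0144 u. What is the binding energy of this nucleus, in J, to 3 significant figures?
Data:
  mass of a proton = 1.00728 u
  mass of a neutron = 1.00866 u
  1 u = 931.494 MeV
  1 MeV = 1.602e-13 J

Σm = 3·m_p + 4·m_n = 3.02184 + 4.03464 = 7.05648 u
Mass defect Δm = 7.05648 − 7.0144 = 0.04208 u
Binding energy = Δm·c² = 0.04208 × 931.494 MeV/u = 39.1973 MeV
In joules: 39.1973 MeV × 1.602e-13 J/MeV = 6.2794e-12 J

6.28e-12 J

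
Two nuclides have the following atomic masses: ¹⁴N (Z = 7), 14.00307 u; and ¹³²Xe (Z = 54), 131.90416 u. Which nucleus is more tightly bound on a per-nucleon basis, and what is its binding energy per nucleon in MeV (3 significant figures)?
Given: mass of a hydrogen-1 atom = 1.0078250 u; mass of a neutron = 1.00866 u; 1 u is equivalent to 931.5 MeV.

¹³²Xe; 8.42 MeV/nucleon

¹⁴N: Σm = 7(1.0078250) + 7(1.00866) = 14.1153950 u; Δm = 0.1123250 u; E_B = 104.63 MeV; E_B/A = 7.474 MeV
¹³²Xe: Σm = 54(1.0078250) + 78(1.00866) = 133.0980300 u; Δm = 1.1938700 u; E_B = 1112.09 MeV; E_B/A = 8.4249 MeV
¹³²Xe has the higher binding energy per nucleon, so it is the more tightly bound nucleus.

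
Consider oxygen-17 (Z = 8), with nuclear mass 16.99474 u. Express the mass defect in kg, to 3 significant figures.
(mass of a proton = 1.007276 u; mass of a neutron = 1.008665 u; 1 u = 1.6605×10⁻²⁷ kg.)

2.35e-28 kg

The nucleus contains 8 protons and 17 − 8 = 9 neutrons.
Σm = 8·m_p + 9·m_n = 8.058208 + 9.077985 = 17.136193 u
Mass defect Δm = 17.136193 − 16.99474 = 0.141453 u
In SI units: 0.141453 u × 1.6605×10⁻²⁷ kg/u = 2.3488e-28 kg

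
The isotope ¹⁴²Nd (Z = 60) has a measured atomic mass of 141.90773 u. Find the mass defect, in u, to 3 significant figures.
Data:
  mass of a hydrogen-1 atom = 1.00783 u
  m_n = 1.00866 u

Z = 60, so N = A − Z = 142 − 60 = 82.
Total constituent mass: 60 × 1.00783 + 82 × 1.00866 = 143.17992 u
The mass defect is 143.17992 − 141.90773 = 1.27219 u.

1.27 u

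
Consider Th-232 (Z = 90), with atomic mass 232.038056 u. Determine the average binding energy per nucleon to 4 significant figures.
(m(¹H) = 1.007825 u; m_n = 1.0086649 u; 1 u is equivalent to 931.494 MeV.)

Z = 90, so N = A − Z = 232 − 90 = 142.
Total constituent mass: 90 × 1.007825 + 142 × 1.0086649 = 233.9346658 u
The mass defect is 233.9346658 − 232.038056 = 1.8966098 u.
Binding energy = Δm·c² = 1.8966098 × 931.494 MeV/u = 1766.68 MeV
Dividing by A = 232 gives 7.615 MeV per nucleon.

7.615 MeV/nucleon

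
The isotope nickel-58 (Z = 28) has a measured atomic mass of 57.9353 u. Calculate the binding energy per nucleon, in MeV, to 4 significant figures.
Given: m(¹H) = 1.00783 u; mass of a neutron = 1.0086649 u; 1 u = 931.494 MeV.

8.735 MeV/nucleon

Mass of separated nucleons = 28(1.00783) + 30(1.0086649) = 28.21924 + 30.2599470 = 58.4791870 u
Δm = 58.4791870 − 57.9353 = 0.5438870 u
Converting to energy: 0.5438870 u × 931.494 MeV/u = 506.627 MeV
Per nucleon: 506.627 / 58 = 8.735 MeV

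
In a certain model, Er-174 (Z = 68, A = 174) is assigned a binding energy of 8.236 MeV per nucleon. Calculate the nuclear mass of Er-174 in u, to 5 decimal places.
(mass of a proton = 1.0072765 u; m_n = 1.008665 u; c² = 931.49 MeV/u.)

173.87483 u

Total binding energy = 174 × 8.236 = 1433.064 MeV
Mass defect = 1433.064 MeV / (931.49 MeV/u) = 1.5384642 u
Constituent mass = 68(1.0072765) + 106(1.008665) = 175.4132920 u
Nuclear mass = 175.4132920 − 1.5384642 = 173.8748278 u ≈ 173.87483 u (to 5 decimal places)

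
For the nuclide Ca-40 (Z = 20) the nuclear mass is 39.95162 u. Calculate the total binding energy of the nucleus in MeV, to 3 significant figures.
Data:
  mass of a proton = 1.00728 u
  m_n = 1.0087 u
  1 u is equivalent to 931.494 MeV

343 MeV

With 20 protons and 20 neutrons (A = 40):
Total constituent mass: 20 × 1.00728 + 20 × 1.0087 = 40.31960 u
Mass defect Δm = 40.31960 − 39.95162 = 0.36798 u
E_B = 0.36798 × 931.494 = 342.771 MeV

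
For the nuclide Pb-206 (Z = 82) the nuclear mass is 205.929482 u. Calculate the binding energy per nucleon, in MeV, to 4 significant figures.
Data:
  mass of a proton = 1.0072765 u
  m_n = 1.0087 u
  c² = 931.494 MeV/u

Mass of separated nucleons = 82(1.0072765) + 124(1.0087) = 82.5966730 + 125.0788 = 207.6754730 u
Mass defect Δm = 207.6754730 − 205.929482 = 1.7459910 u
Converting to energy: 1.7459910 u × 931.494 MeV/u = 1626.38 MeV
BE/A = 1626.38 MeV / 206 = 7.895 MeV/nucleon

7.895 MeV/nucleon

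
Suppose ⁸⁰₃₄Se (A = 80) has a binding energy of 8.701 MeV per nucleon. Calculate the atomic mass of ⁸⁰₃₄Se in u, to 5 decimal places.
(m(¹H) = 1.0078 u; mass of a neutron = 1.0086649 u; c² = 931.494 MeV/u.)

Total binding energy = 80 × 8.701 = 696.080 MeV
Mass defect = 696.080 MeV / (931.494 MeV/u) = 0.7472727 u
Constituent mass = 34(1.0078) + 46(1.0086649) = 80.6637854 u
Atomic mass = 80.6637854 − 0.7472727 = 79.9165127 u ≈ 79.91651 u (to 5 decimal places)

79.91651 u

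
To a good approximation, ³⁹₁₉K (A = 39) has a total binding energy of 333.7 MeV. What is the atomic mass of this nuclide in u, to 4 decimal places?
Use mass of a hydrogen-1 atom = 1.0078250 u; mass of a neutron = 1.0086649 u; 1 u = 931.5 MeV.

38.9637 u

Mass defect = 333.7 MeV / (931.5 MeV/u) = 0.358239 u
Constituent mass = 19(1.0078250) + 20(1.0086649) = 39.3219730 u
Atomic mass = 39.3219730 − 0.358239 = 38.9637340 u ≈ 38.9637 u (to 4 decimal places)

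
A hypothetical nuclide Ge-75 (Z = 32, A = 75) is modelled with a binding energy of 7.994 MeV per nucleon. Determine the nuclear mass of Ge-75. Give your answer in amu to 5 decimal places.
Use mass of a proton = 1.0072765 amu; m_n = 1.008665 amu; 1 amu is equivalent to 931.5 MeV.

Total binding energy = 75 × 7.994 = 599.550 MeV
Mass defect = 599.550 MeV / (931.5 MeV/amu) = 0.6436393 amu
Constituent mass = 32(1.0072765) + 43(1.008665) = 75.6054430 amu
Nuclear mass = 75.6054430 − 0.6436393 = 74.9618037 amu ≈ 74.96180 amu (to 5 decimal places)

74.96180 amu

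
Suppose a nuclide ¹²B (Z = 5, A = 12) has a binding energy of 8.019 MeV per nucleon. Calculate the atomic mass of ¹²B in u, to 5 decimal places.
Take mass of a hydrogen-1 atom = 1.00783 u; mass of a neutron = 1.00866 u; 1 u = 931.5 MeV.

Total binding energy = 12 × 8.019 = 96.228 MeV
Mass defect = 96.228 MeV / (931.5 MeV/u) = 0.1033043 u
Constituent mass = 5(1.00783) + 7(1.00866) = 12.09977 u
Atomic mass = 12.09977 − 0.1033043 = 11.9964657 u ≈ 11.99647 u (to 5 decimal places)

11.99647 u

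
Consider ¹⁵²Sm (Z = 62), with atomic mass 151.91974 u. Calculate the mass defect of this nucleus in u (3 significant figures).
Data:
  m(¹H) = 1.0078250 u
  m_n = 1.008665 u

1.35 u

Σm = 62·m(¹H) + 90·m_n = 62.4851500 + 90.779850 = 153.2650000 u
Mass defect Δm = 153.2650000 − 151.91974 = 1.3452600 u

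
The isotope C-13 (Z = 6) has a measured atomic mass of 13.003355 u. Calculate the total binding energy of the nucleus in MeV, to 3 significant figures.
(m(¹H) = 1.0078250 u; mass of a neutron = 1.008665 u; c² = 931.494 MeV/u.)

Z = 6, so N = A − Z = 13 − 6 = 7.
Σm = 6·m(¹H) + 7·m_n = 6.0469500 + 7.060655 = 13.1076050 u
The mass defect is 13.1076050 − 13.003355 = 0.1042500 u.
E_B = 0.1042500 × 931.494 = 97.1082 MeV

97.1 MeV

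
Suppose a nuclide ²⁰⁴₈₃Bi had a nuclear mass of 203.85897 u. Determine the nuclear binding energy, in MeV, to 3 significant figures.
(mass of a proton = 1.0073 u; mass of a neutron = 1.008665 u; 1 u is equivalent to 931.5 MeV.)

The nucleus contains 83 protons and 204 − 83 = 121 neutrons.
Mass of separated nucleons = 83(1.0073) + 121(1.008665) = 83.6059 + 122.048465 = 205.654365 u
The mass defect is 205.654365 − 203.85897 = 1.795395 u.
Converting to energy: 1.795395 u × 931.5 MeV/u = 1672.41 MeV

1670 MeV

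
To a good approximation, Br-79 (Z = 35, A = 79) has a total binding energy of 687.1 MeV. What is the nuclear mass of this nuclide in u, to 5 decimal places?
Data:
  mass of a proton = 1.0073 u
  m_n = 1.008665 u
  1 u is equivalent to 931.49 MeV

78.89912 u

Mass defect = 687.1 MeV / (931.49 MeV/u) = 0.7376354 u
Constituent mass = 35(1.0073) + 44(1.008665) = 79.636760 u
Nuclear mass = 79.636760 − 0.7376354 = 78.8991246 u ≈ 78.89912 u (to 5 decimal places)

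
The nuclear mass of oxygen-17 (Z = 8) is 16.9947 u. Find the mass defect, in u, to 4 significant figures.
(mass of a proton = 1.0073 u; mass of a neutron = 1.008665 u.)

0.1417 u

The nucleus contains 8 protons and 17 − 8 = 9 neutrons.
Mass of separated nucleons = 8(1.0073) + 9(1.008665) = 8.0584 + 9.077985 = 17.136385 u
Δm = 17.136385 − 16.9947 = 0.141685 u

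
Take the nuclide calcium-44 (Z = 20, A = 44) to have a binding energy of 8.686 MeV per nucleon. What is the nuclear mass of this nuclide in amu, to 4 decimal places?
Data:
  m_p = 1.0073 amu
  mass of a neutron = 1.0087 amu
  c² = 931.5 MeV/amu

Total binding energy = 44 × 8.686 = 382.184 MeV
Mass defect = 382.184 MeV / (931.5 MeV/amu) = 0.410289 amu
Constituent mass = 20(1.0073) + 24(1.0087) = 44.3548 amu
Nuclear mass = 44.3548 − 0.410289 = 43.944511 amu ≈ 43.9445 amu (to 4 decimal places)

43.9445 amu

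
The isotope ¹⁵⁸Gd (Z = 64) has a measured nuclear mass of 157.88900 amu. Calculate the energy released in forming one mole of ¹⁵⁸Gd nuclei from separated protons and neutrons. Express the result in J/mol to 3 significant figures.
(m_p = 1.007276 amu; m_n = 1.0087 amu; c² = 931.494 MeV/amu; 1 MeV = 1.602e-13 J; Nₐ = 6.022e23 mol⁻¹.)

Z = 64, so N = A − Z = 158 − 64 = 94.
Mass of separated nucleons = 64(1.007276) + 94(1.0087) = 64.465664 + 94.8178 = 159.283464 amu
The mass defect is 159.283464 − 157.88900 = 1.394464 amu.
Binding energy = Δm·c² = 1.394464 × 931.494 MeV/amu = 1298.93 MeV
Per nucleus in joules: 1298.93 MeV × 1.602e-13 J/MeV = 2.0809e-10 J
Per mole: 2.0809e-10 J × 6.022e23 mol⁻¹ = 1.2531e+14 J/mol

1.25e+14 J/mol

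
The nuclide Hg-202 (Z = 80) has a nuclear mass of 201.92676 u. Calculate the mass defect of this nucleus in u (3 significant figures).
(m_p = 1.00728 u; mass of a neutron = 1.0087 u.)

Σm = 80·m_p + 122·m_n = 80.58240 + 123.0614 = 203.64380 u
Mass defect Δm = 203.64380 − 201.92676 = 1.71704 u

1.72 u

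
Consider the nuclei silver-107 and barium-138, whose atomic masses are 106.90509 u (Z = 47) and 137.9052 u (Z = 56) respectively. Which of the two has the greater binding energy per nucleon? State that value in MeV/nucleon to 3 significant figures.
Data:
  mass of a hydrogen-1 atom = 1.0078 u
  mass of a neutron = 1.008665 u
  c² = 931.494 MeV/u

silver-107: Σm = 47(1.0078) + 60(1.008665) = 107.886500 u; Δm = 0.981410 u; E_B = 914.18 MeV; E_B/A = 8.544 MeV
barium-138: Σm = 56(1.0078) + 82(1.008665) = 139.147330 u; Δm = 1.242130 u; E_B = 1157.0 MeV; E_B/A = 8.384 MeV
silver-107 has the higher binding energy per nucleon, so it is the more tightly bound nucleus.

silver-107; 8.54 MeV/nucleon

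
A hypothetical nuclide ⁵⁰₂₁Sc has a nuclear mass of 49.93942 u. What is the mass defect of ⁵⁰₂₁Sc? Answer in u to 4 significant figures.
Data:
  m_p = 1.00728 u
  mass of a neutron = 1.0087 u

0.4658 u

Mass of separated nucleons = 21(1.00728) + 29(1.0087) = 21.15288 + 29.2523 = 50.40518 u
Mass defect Δm = 50.40518 − 49.93942 = 0.46576 u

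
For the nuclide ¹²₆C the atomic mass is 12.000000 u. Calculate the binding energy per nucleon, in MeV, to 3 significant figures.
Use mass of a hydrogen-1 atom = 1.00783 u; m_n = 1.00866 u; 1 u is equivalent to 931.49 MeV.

Z = 6, so N = A − Z = 12 − 6 = 6.
Total constituent mass: 6 × 1.00783 + 6 × 1.00866 = 12.09894 u
Δm = 12.09894 − 12.000000 = 0.098940 u
E_B = 0.098940 × 931.49 = 92.1616 MeV
BE/A = 92.1616 MeV / 12 = 7.680 MeV/nucleon

7.68 MeV/nucleon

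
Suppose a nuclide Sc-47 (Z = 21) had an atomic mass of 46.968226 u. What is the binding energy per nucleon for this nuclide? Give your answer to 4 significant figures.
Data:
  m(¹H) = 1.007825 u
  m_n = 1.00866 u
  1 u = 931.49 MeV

The nucleus contains 21 protons and 47 − 21 = 26 neutrons.
Total constituent mass: 21 × 1.007825 + 26 × 1.00866 = 47.389485 u
Δm = 47.389485 − 46.968226 = 0.421259 u
Converting to energy: 0.421259 u × 931.49 MeV/u = 392.399 MeV
Per nucleon: 392.399 / 47 = 8.349 MeV

8.349 MeV/nucleon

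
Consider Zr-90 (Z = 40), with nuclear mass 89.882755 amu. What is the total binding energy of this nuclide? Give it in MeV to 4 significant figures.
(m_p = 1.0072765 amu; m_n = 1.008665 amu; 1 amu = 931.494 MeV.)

783.9 MeV

Total constituent mass: 40 × 1.0072765 + 50 × 1.008665 = 90.7243100 amu
Mass defect Δm = 90.7243100 − 89.882755 = 0.8415550 amu
Converting to energy: 0.8415550 amu × 931.494 MeV/amu = 783.903 MeV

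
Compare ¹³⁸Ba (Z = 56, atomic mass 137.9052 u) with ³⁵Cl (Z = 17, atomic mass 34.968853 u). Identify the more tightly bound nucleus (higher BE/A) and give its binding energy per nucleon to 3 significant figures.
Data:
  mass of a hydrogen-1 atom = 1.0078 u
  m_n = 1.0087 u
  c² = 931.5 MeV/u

¹³⁸Ba: Σm = 56(1.0078) + 82(1.0087) = 139.1502 u; Δm = 1.2450 u; E_B = 1159.7 MeV; E_B/A = 8.404 MeV
³⁵Cl: Σm = 17(1.0078) + 18(1.0087) = 35.2892 u; Δm = 0.320347 u; E_B = 298.40 MeV; E_B/A = 8.526 MeV
³⁵Cl has the higher binding energy per nucleon, so it is the more tightly bound nucleus.

³⁵Cl; 8.53 MeV/nucleon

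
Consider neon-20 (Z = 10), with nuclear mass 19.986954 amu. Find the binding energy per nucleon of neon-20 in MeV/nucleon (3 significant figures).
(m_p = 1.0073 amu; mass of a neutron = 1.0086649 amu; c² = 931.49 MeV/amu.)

Total constituent mass: 10 × 1.0073 + 10 × 1.0086649 = 20.1596490 amu
The mass defect is 20.1596490 − 19.986954 = 0.1726950 amu.
Binding energy = Δm·c² = 0.1726950 × 931.49 MeV/amu = 160.864 MeV
Per nucleon: 160.864 / 20 = 8.043 MeV

8.04 MeV/nucleon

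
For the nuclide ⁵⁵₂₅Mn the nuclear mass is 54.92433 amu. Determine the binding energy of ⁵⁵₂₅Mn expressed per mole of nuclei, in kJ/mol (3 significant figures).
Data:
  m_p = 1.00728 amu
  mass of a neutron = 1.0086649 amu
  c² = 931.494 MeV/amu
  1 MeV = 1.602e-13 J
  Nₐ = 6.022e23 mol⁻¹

4.65e+10 kJ/mol

Total constituent mass: 25 × 1.00728 + 30 × 1.0086649 = 55.4419470 amu
Mass defect Δm = 55.4419470 − 54.92433 = 0.5176170 amu
Converting to energy: 0.5176170 amu × 931.494 MeV/amu = 482.157 MeV
Per nucleus in joules: 482.157 MeV × 1.602e-13 J/MeV = 7.7242e-11 J
Per mole: 7.7242e-11 J × 6.022e23 mol⁻¹ = 4.6515e+13 J/mol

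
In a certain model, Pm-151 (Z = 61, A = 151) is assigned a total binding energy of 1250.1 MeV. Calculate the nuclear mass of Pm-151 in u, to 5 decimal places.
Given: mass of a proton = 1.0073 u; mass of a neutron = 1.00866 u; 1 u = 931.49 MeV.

Mass defect = 1250.1 MeV / (931.49 MeV/u) = 1.3420434 u
Constituent mass = 61(1.0073) + 90(1.00866) = 152.22470 u
Nuclear mass = 152.22470 − 1.3420434 = 150.8826566 u ≈ 150.88266 u (to 5 decimal places)

150.88266 u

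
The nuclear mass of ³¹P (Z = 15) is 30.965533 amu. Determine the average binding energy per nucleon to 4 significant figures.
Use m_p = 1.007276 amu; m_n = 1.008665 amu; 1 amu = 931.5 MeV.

The nucleus contains 15 protons and 31 − 15 = 16 neutrons.
Σm = 15·m_p + 16·m_n = 15.109140 + 16.138640 = 31.247780 amu
The mass defect is 31.247780 − 30.965533 = 0.282247 amu.
E_B = 0.282247 × 931.5 = 262.913 MeV
Per nucleon: 262.913 / 31 = 8.481 MeV

8.481 MeV/nucleon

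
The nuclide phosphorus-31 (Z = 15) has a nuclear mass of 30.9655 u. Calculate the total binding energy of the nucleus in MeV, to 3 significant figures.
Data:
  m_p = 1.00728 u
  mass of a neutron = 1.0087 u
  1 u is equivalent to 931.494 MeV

With 15 protons and 16 neutrons (A = 31):
Σm = 15·m_p + 16·m_n = 15.10920 + 16.1392 = 31.24840 u
The mass defect is 31.24840 − 30.9655 = 0.28290 u.
Binding energy = Δm·c² = 0.28290 × 931.494 MeV/u = 263.520 MeV

264 MeV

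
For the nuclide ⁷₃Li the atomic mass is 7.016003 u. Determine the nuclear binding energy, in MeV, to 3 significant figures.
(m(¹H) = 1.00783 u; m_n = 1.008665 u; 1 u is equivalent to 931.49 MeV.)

Mass of separated nucleons = 3(1.00783) + 4(1.008665) = 3.02349 + 4.034660 = 7.058150 u
Mass defect Δm = 7.058150 − 7.016003 = 0.042147 u
E_B = 0.042147 × 931.49 = 39.2595 MeV

39.3 MeV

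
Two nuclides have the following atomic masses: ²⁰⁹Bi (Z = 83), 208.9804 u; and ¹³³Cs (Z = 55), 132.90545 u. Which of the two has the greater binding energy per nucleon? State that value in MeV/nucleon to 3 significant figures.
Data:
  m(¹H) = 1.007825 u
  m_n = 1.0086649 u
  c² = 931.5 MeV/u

²⁰⁹Bi: Σm = 83(1.007825) + 126(1.0086649) = 210.7412524 u; Δm = 1.7608524 u; E_B = 1640.2 MeV; E_B/A = 7.848 MeV
¹³³Cs: Σm = 55(1.007825) + 78(1.0086649) = 134.1062372 u; Δm = 1.2007872 u; E_B = 1118.5 MeV; E_B/A = 8.410 MeV
¹³³Cs has the higher binding energy per nucleon, so it is the more tightly bound nucleus.

¹³³Cs; 8.41 MeV/nucleon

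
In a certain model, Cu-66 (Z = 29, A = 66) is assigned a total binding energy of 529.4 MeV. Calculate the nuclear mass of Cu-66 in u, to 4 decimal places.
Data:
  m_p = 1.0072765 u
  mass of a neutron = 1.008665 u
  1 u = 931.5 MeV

Mass defect = 529.4 MeV / (931.5 MeV/u) = 0.568331 u
Constituent mass = 29(1.0072765) + 37(1.008665) = 66.5316235 u
Nuclear mass = 66.5316235 − 0.568331 = 65.9632925 u ≈ 65.9633 u (to 4 decimal places)

65.9633 u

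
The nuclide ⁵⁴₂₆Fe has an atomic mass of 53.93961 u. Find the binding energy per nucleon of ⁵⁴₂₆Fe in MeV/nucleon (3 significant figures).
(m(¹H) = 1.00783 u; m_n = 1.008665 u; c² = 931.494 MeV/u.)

Mass of separated nucleons = 26(1.00783) + 28(1.008665) = 26.20358 + 28.242620 = 54.446200 u
Δm = 54.446200 − 53.93961 = 0.506590 u
E_B = 0.506590 × 931.494 = 471.886 MeV
Per nucleon: 471.886 / 54 = 8.739 MeV

8.74 MeV/nucleon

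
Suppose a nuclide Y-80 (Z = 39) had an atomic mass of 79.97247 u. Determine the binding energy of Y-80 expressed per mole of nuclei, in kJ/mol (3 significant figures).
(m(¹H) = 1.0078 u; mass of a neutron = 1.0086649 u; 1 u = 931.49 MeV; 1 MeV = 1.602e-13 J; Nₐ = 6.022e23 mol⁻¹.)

Z = 39, so N = A − Z = 80 − 39 = 41.
Total constituent mass: 39 × 1.0078 + 41 × 1.0086649 = 80.6594609 u
The mass defect is 80.6594609 − 79.97247 = 0.6869909 u.
Converting to energy: 0.6869909 u × 931.49 MeV/u = 639.925 MeV
Per nucleus in joules: 639.925 MeV × 1.602e-13 J/MeV = 1.0252e-10 J
Per mole: 1.0252e-10 J × 6.022e23 mol⁻¹ = 6.1738e+13 J/mol

6.17e+10 kJ/mol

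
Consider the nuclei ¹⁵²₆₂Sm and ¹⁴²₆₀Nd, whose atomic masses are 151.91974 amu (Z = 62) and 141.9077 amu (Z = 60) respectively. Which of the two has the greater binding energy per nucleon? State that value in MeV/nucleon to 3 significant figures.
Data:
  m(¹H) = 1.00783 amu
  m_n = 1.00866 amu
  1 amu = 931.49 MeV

¹⁴²₆₀Nd; 8.35 MeV/nucleon

¹⁵²₆₂Sm: Σm = 62(1.00783) + 90(1.00866) = 153.26486 amu; Δm = 1.34512 amu; E_B = 1253.0 MeV; E_B/A = 8.243 MeV
¹⁴²₆₀Nd: Σm = 60(1.00783) + 82(1.00866) = 143.17992 amu; Δm = 1.27222 amu; E_B = 1185.06 MeV; E_B/A = 8.345 MeV
¹⁴²₆₀Nd has the higher binding energy per nucleon, so it is the more tightly bound nucleus.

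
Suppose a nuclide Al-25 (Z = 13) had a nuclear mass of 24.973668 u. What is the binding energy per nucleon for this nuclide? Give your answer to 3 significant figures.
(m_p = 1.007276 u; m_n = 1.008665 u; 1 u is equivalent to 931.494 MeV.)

Σm = 13·m_p + 12·m_n = 13.094588 + 12.103980 = 25.198568 u
Mass defect Δm = 25.198568 − 24.973668 = 0.224900 u
E_B = 0.224900 × 931.494 = 209.493 MeV
Dividing by A = 25 gives 8.380 MeV per nucleon.

8.38 MeV/nucleon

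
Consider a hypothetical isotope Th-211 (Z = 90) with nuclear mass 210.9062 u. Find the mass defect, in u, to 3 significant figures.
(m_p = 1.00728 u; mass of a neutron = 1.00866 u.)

1.80 u

Total constituent mass: 90 × 1.00728 + 121 × 1.00866 = 212.70306 u
Mass defect Δm = 212.70306 − 210.9062 = 1.79686 u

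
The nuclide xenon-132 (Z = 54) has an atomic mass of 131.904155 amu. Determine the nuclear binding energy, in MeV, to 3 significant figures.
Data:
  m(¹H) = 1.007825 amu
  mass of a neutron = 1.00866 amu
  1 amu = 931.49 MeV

The nucleus contains 54 protons and 132 − 54 = 78 neutrons.
Σm = 54·m(¹H) + 78·m_n = 54.422550 + 78.67548 = 133.098030 amu
Δm = 133.098030 − 131.904155 = 1.193875 amu
Binding energy = Δm·c² = 1.193875 × 931.49 MeV/amu = 1112.08 MeV

1110 MeV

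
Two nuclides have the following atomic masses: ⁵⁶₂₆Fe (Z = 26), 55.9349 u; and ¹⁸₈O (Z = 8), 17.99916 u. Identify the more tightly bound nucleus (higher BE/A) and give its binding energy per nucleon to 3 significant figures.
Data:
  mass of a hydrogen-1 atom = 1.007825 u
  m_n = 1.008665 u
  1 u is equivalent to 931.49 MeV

⁵⁶₂₆Fe: Σm = 26(1.007825) + 30(1.008665) = 56.463400 u; Δm = 0.528500 u; E_B = 492.29 MeV; E_B/A = 8.791 MeV
¹⁸₈O: Σm = 8(1.007825) + 10(1.008665) = 18.149250 u; Δm = 0.150090 u; E_B = 139.81 MeV; E_B/A = 7.767 MeV
⁵⁶₂₆Fe has the higher binding energy per nucleon, so it is the more tightly bound nucleus.

⁵⁶₂₆Fe; 8.79 MeV/nucleon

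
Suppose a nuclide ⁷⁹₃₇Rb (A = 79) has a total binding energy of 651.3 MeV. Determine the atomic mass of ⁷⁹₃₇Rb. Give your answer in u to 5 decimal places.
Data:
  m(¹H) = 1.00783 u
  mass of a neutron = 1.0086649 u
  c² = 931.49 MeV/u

78.95443 u

Mass defect = 651.3 MeV / (931.49 MeV/u) = 0.6992024 u
Constituent mass = 37(1.00783) + 42(1.0086649) = 79.6536358 u
Atomic mass = 79.6536358 − 0.6992024 = 78.9544334 u ≈ 78.95443 u (to 5 decimal places)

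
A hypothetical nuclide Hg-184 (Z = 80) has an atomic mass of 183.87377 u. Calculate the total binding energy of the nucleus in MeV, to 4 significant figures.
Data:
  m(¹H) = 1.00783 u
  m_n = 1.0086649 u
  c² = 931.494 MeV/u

Mass of separated nucleons = 80(1.00783) + 104(1.0086649) = 80.62640 + 104.9011496 = 185.5275496 u
Mass defect Δm = 185.5275496 − 183.87377 = 1.6537796 u
E_B = 1.6537796 × 931.494 = 1540.49 MeV

1540 MeV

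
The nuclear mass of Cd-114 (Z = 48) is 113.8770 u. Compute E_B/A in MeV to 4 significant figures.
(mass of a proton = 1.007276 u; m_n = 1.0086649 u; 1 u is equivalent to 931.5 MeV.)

With 48 protons and 66 neutrons (A = 114):
Σm = 48·m_p + 66·m_n = 48.349248 + 66.5718834 = 114.9211314 u
Mass defect Δm = 114.9211314 − 113.8770 = 1.0441314 u
E_B = 1.0441314 × 931.5 = 972.608 MeV
BE/A = 972.608 MeV / 114 = 8.532 MeV/nucleon

8.532 MeV/nucleon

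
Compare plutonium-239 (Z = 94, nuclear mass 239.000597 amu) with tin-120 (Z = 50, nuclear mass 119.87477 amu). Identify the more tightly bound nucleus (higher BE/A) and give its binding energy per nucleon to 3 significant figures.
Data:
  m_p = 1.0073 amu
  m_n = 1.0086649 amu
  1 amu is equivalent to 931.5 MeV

tin-120; 8.51 MeV/nucleon

plutonium-239: Σm = 94(1.0073) + 145(1.0086649) = 240.9426105 amu; Δm = 1.9420135 amu; E_B = 1809.0 MeV; E_B/A = 7.569 MeV
tin-120: Σm = 50(1.0073) + 70(1.0086649) = 120.9715430 amu; Δm = 1.0967730 amu; E_B = 1021.64 MeV; E_B/A = 8.514 MeV
tin-120 has the higher binding energy per nucleon, so it is the more tightly bound nucleus.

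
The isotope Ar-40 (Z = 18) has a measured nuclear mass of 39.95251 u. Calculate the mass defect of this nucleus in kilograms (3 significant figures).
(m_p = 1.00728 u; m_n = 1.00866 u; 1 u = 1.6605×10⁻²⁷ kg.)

6.13e-28 kg

The nucleus contains 18 protons and 40 − 18 = 22 neutrons.
Total constituent mass: 18 × 1.00728 + 22 × 1.00866 = 40.32156 u
Mass defect Δm = 40.32156 − 39.95251 = 0.36905 u
In SI units: 0.36905 u × 1.6605×10⁻²⁷ kg/u = 6.1281e-28 kg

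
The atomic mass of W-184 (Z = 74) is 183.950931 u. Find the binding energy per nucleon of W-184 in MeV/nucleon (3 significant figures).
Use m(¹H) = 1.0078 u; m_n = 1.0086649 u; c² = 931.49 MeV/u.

The nucleus contains 74 protons and 184 − 74 = 110 neutrons.
Mass of separated nucleons = 74(1.0078) + 110(1.0086649) = 74.5772 + 110.9531390 = 185.5303390 u
The mass defect is 185.5303390 − 183.950931 = 1.5794080 u.
E_B = 1.5794080 × 931.49 = 1471.20 MeV
Per nucleon: 1471.20 / 184 = 7.996 MeV

8.00 MeV/nucleon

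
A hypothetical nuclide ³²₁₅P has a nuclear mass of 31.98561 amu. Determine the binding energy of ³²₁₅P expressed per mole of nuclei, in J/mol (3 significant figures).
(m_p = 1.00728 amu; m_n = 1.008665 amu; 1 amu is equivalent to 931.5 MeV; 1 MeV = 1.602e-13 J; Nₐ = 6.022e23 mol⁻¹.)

2.43e+13 J/mol

Σm = 15·m_p + 17·m_n = 15.10920 + 17.147305 = 32.256505 amu
The mass defect is 32.256505 − 31.98561 = 0.270895 amu.
E_B = 0.270895 × 931.5 = 252.339 MeV
Per nucleus in joules: 252.339 MeV × 1.602e-13 J/MeV = 4.0425e-11 J
Per mole: 4.0425e-11 J × 6.022e23 mol⁻¹ = 2.4344e+13 J/mol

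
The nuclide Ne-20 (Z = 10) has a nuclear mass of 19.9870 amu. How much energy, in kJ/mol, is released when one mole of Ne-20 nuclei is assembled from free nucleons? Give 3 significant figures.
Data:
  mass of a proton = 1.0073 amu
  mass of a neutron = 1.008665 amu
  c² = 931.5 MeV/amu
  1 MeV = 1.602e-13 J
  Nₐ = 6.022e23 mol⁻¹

Mass of separated nucleons = 10(1.0073) + 10(1.008665) = 10.0730 + 10.086650 = 20.159650 amu
The mass defect is 20.159650 − 19.9870 = 0.172650 amu.
Binding energy = Δm·c² = 0.172650 × 931.5 MeV/amu = 160.823 MeV
Per nucleus in joules: 160.823 MeV × 1.602e-13 J/MeV = 2.5764e-11 J
Per mole: 2.5764e-11 J × 6.022e23 mol⁻¹ = 1.5515e+13 J/mol

1.55e+10 kJ/mol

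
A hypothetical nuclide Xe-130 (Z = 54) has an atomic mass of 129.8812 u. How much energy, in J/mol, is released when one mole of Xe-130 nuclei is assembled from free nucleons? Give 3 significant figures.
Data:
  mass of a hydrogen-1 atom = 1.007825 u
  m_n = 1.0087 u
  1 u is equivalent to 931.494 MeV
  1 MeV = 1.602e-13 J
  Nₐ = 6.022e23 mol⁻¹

Mass of separated nucleons = 54(1.007825) + 76(1.0087) = 54.422550 + 76.6612 = 131.083750 u
The mass defect is 131.083750 − 129.8812 = 1.202550 u.
Binding energy = Δm·c² = 1.202550 × 931.494 MeV/u = 1120.17 MeV
Per nucleus in joules: 1120.17 MeV × 1.602e-13 J/MeV = 1.7945e-10 J
Per mole: 1.7945e-10 J × 6.022e23 mol⁻¹ = 1.0806e+14 J/mol

1.08e+14 J/mol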